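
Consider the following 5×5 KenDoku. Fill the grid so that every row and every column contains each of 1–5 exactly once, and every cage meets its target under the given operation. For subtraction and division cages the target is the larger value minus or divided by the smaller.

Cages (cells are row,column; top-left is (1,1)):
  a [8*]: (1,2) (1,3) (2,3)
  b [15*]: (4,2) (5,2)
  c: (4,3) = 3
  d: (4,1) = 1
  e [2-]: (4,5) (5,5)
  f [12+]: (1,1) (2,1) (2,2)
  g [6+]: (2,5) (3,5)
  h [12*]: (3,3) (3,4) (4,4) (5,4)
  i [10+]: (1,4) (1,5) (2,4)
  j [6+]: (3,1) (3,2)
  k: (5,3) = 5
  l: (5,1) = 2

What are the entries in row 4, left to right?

D is a freebie, leaving (4,1) = 1.
C is a freebie, so (4,3) = 3.
Cage l is a single given cell, which forces (5,1) = 2.
Cage k is a single given cell; hence (5,3) = 5.
Row 4 now contains 3, leaving (4,2) = 5.
Row 4 now contains 5; hence (4,5) = 2.
5 is placed in row 5, leaving (5,2) = 3.
3 is placed in row 5; hence (5,4) = 1.
3 is placed in row 5; hence (5,5) = 4.
Column 2 now contains 3, which forces (2,2) = 4.
Cage h needs product 12, so (3,3) = 1.
1 is placed in column 4; hence (3,4) = 3.
Row 3 already has 1, which forces (3,5) = 5.
Row 4 now contains 2, leaving (4,4) = 4.
Cage a has product 8, which forces (1,2) = 1.
Cage a has product 8, which forces (1,3) = 4.
Cage i has sum 10, so (1,5) = 3.
Column 3 already has 1; hence (2,3) = 2.
2 is placed in row 2, so (2,4) = 5.
5 is placed in column 5, so (2,5) = 1.
Row 3 now contains 5, leaving (3,1) = 4.
Row 3 already has 1, leaving (3,2) = 2.
Row 1 now contains 3, which forces (1,1) = 5.
5 is placed in column 4; hence (1,4) = 2.
Row 2 now contains 5, leaving (2,1) = 3.
Filled in: 5 1 4 2 3 / 3 4 2 5 1 / 4 2 1 3 5 / 1 5 3 4 2 / 2 3 5 1 4.

1 5 3 4 2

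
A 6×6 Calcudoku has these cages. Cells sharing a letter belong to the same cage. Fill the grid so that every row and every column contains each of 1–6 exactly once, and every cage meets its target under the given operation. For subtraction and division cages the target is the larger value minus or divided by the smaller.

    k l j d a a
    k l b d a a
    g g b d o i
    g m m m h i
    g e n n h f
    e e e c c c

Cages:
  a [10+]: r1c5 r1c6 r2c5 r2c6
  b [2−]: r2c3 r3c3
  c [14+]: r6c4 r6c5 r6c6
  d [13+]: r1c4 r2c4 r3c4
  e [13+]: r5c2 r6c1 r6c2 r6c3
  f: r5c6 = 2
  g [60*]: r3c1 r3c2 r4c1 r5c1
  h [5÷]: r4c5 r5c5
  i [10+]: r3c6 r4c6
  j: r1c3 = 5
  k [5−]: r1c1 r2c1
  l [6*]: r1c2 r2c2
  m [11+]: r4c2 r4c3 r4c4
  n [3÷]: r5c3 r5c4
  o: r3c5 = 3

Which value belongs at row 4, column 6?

Cage j is a single given cell; hence r1c3 = 5.
O is a freebie, leaving r3c5 = 3.
Cage f is given, so r5c6 = 2.
Column 5 needs a 6, and only r6c5 is open for it.
In column 6, 5 can only go at r6c6, so r6c6 = 5.
Row 6 now contains 5, so r6c4 = 3.
Cage e needs sum 13; hence r5c2 = 6.
The two cells of cage n must have quotient 3, leaving r5c3 = 3.
3 is placed in column 4, leaving r5c4 = 1.
Row 5 now contains 1, which forces r5c5 = 5.
Cage g has product 60, leaving r4c1 = 3.
Column 5 already has 5, so r4c5 = 1.
5 is placed in row 5; hence r5c1 = 4.
In row 1, 4 can only go at r1c5, so r1c5 = 4.
Column 5 now contains 4, so r2c5 = 2.
Cage l's pair has product 6, leaving r1c2 = 2.
Row 1 already has 2, so r1c4 = 6.
Row 2 already has 2, so r2c2 = 3.
6 is placed in column 4; hence r2c4 = 5.
3 is placed in row 2, leaving r2c6 = 1.
5 is placed in column 4, which forces r3c4 = 2.
2 is placed in column 4, which forces r4c4 = 4.
4 is placed in row 4, so r4c6 = 6.
Row 1 already has 6, so r1c1 = 1.
Column 6 now contains 1, so r1c6 = 3.
Row 2 now contains 1, which forces r2c1 = 6.
Row 2 already has 6; hence r2c3 = 4.
Column 1 now contains 1, leaving r3c1 = 5.
5 is placed in row 3; hence r3c2 = 1.
4 is placed in column 3, so r3c3 = 6.
Column 6 already has 6, which forces r3c6 = 4.
4 is placed in row 4; hence r4c2 = 5.
4 is placed in row 4, leaving r4c3 = 2.
Column 1 now contains 1, which forces r6c1 = 2.
Column 2 already has 1, leaving r6c2 = 4.
2 is placed in column 3; hence r6c3 = 1.
Completed grid: 1 2 5 6 4 3 / 6 3 4 5 2 1 / 5 1 6 2 3 4 / 3 5 2 4 1 6 / 4 6 3 1 5 2 / 2 4 1 3 6 5.

6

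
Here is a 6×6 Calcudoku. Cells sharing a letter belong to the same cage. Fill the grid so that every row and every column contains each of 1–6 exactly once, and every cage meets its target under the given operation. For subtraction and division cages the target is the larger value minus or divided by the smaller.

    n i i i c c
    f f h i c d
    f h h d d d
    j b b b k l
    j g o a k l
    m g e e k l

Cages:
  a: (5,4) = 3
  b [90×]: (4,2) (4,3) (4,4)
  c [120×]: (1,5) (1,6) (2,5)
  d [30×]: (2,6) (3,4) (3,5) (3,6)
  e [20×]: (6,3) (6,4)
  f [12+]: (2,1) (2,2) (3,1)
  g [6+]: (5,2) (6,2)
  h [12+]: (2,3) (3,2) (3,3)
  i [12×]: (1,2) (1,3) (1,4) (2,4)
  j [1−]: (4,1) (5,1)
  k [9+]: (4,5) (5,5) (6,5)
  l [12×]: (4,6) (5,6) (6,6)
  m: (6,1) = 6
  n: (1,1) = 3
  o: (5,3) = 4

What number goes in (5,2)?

5

Cage n is given; hence (1,1) = 3.
Cage o is given; hence (5,3) = 4.
A is a freebie, which forces (5,4) = 3.
Cage m is a single given cell; hence (6,1) = 6.
Column 3 already has 4, which forces (6,3) = 5.
Row 6 now contains 5; hence (6,4) = 4.
Cage i has product 12, so (2,4) = 1.
Cage g's pair has sum 6, which forces (5,2) = 5.
The two cells of cage g must have sum 6; hence (6,2) = 1.
Cage i has product 12, leaving (1,3) = 1.
Cage b has product 90; hence (4,4) = 5.
5 is placed in column 4; hence (3,4) = 2.
Cage i needs product 12; hence (1,2) = 2.
Column 4 already has 2, leaving (1,4) = 6.
Row 3 already has 2, so (3,3) = 6.
Column 3 already has 6, so (4,3) = 3.
3 is placed in column 3, which forces (2,3) = 2.
Cage c has product 120, so (2,5) = 6.
Cage h has sum 12, so (3,2) = 4.
3 is placed in row 4, leaving (4,2) = 6.
Cage f needs sum 12, so (2,1) = 4.
6 is placed in row 2, leaving (2,2) = 3.
Row 2 now contains 3, leaving (2,6) = 5.
The 3 cells of cage f must have sum 12, which forces (3,1) = 5.
Cage k needs sum 9, so (4,5) = 4.
Row 4 already has 4, leaving (4,6) = 1.
Cage k needs sum 9, leaving (5,5) = 2.
Column 6 already has 1, so (5,6) = 6.
The 3 cells of cage k must have sum 9, which forces (6,5) = 3.
Row 6 now contains 3, which forces (6,6) = 2.
Column 5 already has 4, leaving (1,5) = 5.
5 is placed in column 6, so (1,6) = 4.
3 is placed in column 5, which forces (3,5) = 1.
Column 6 already has 1; hence (3,6) = 3.
1 is placed in row 4, which forces (4,1) = 2.
Row 5 now contains 2, leaving (5,1) = 1.
Completed grid: 3 2 1 6 5 4 / 4 3 2 1 6 5 / 5 4 6 2 1 3 / 2 6 3 5 4 1 / 1 5 4 3 2 6 / 6 1 5 4 3 2.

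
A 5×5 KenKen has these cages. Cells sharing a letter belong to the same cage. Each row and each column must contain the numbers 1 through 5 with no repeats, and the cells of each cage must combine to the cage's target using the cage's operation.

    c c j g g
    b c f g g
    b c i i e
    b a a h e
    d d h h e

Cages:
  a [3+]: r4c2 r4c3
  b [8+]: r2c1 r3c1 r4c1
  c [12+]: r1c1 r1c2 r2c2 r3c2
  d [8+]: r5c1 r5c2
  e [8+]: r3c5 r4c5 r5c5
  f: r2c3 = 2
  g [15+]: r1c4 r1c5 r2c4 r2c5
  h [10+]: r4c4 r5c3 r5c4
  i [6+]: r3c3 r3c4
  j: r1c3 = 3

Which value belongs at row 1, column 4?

J is a freebie, so r1c3 = 3.
Cage f is a single given cell; hence r2c3 = 2.
2 is placed in column 3, so r4c3 = 1.
Row 4 already has 1; hence r4c2 = 2.
{3, 5} are confined to r5c1 and r5c2 in row 5, leaving r5c3 = 4.
4 is placed in column 3, leaving r3c3 = 5.
The two cells of cage i must have sum 6; hence r3c4 = 1.
Column 4 already has 1, which forces r5c4 = 2.
Row 5 now contains 2, which forces r5c5 = 1.
Cage g needs sum 15, so r1c5 = 2.
Cage b has sum 8, which forces r2c1 = 1.
Cage h has sum 10, leaving r4c4 = 4.
Row 1 now contains 2, leaving r1c1 = 4.
The 4 cells of cage c must have sum 12, which forces r1c2 = 1.
Column 4 already has 4, which forces r1c4 = 5.
The 4 cells of cage g must have sum 15, leaving r2c4 = 3.
The 4 cells of cage g must have sum 15, so r2c5 = 5.
Column 1 already has 4, which forces r3c1 = 2.
Cage e has sum 8, so r3c5 = 4.
Cage e has sum 8, so r4c5 = 3.
3 is placed in row 2, leaving r2c2 = 4.
Row 3 now contains 4, so r3c2 = 3.
Row 4 now contains 3, so r4c1 = 5.
5 is placed in column 1, so r5c1 = 3.
Column 2 already has 3, so r5c2 = 5.
Completed grid: 4 1 3 5 2 / 1 4 2 3 5 / 2 3 5 1 4 / 5 2 1 4 3 / 3 5 4 2 1.

5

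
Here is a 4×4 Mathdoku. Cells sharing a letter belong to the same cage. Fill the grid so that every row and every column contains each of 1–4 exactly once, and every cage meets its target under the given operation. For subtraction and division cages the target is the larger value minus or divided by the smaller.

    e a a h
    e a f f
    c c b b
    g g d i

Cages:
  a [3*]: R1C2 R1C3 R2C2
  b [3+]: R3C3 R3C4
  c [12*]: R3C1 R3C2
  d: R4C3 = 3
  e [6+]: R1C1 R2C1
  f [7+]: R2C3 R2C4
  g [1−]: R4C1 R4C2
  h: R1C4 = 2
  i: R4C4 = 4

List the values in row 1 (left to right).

Cage a needs product 3, which forces R1C2 = 3.
The 3 cells of cage a must have product 3, so R1C3 = 1.
H is a freebie; hence R1C4 = 2.
The 3 cells of cage a must have product 3; hence R2C2 = 1.
3 is placed in column 2, leaving R3C2 = 4.
1 is placed in column 3, which forces R3C3 = 2.
Column 4 already has 2, leaving R3C4 = 1.
4 is placed in column 2, leaving R4C2 = 2.
D is a freebie, leaving R4C3 = 3.
Cage i is given, which forces R4C4 = 4.
Row 1 already has 2, so R1C1 = 4.
The two cells of cage e must have sum 6; hence R2C1 = 2.
Column 3 already has 3; hence R2C3 = 4.
Column 4 already has 4, which forces R2C4 = 3.
Row 3 already has 4; hence R3C1 = 3.
Row 4 already has 4, so R4C1 = 1.
Completed grid: 4 3 1 2 / 2 1 4 3 / 3 4 2 1 / 1 2 3 4.

4 3 1 2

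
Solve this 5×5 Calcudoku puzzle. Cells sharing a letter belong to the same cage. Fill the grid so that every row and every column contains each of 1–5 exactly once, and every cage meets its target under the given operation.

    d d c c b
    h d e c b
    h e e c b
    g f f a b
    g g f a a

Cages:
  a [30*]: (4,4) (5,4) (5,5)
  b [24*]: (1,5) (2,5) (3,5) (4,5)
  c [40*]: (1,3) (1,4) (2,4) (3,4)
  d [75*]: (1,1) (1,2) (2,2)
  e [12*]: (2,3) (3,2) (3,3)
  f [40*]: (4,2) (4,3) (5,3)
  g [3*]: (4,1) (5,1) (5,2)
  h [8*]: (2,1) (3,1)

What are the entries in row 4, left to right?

The 3 cells of cage d must have product 75; hence (1,1) = 5.
The 3 cells of cage d must have product 75, which forces (1,2) = 3.
Cage d needs product 75, which forces (2,2) = 5.
Cage g has product 3, leaving (4,1) = 1.
The 3 cells of cage g must have product 3, which forces (5,1) = 3.
Cage g needs product 3, which forces (5,2) = 1.
Cage c has product 40, so (3,4) = 5.
Cage a has product 30; hence (4,4) = 3.
5 is placed in column 4; hence (5,4) = 2.
Row 5 already has 2, which forces (5,5) = 5.
Cage c has product 40; hence (1,3) = 2.
Cage f has product 40, so (4,2) = 2.
Cage f has product 40, so (4,3) = 5.
2 is placed in row 4; hence (4,5) = 4.
Row 5 now contains 5, which forces (5,3) = 4.
4 is placed in column 5; hence (1,5) = 1.
Column 2 already has 2; hence (3,2) = 4.
Row 1 already has 1; hence (1,4) = 4.
The two cells of cage h must have product 8; hence (2,1) = 4.
The 4 cells of cage c must have product 40, which forces (2,4) = 1.
Row 3 already has 4, which forces (3,1) = 2.
2 is placed in row 3; hence (3,5) = 3.
1 is placed in row 2; hence (2,3) = 3.
3 is placed in column 5, which forces (2,5) = 2.
Row 3 already has 3, leaving (3,3) = 1.
Filled in: 5 3 2 4 1 / 4 5 3 1 2 / 2 4 1 5 3 / 1 2 5 3 4 / 3 1 4 2 5.

1 2 5 3 4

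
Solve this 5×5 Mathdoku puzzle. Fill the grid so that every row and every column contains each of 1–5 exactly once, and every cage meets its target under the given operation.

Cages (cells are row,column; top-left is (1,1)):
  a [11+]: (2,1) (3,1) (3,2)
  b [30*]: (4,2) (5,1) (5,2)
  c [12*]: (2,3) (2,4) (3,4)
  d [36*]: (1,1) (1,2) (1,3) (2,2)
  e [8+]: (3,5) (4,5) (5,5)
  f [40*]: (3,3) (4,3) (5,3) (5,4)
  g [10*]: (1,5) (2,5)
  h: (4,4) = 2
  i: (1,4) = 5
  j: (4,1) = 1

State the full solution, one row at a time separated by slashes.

4 1 3 5 2 / 2 3 1 4 5 / 5 4 2 3 1 / 1 5 4 2 3 / 3 2 5 1 4

Cage i is a single given cell, so (1,4) = 5.
Row 1 now contains 5, leaving (1,5) = 2.
The 4 cells of cage d must have product 36, so (2,2) = 3.
2 is placed in column 5, so (2,5) = 5.
Cage j is a single given cell; hence (4,1) = 1.
H is a freebie, leaving (4,4) = 2.
The 3 cells of cage c must have product 12, so (3,4) = 3.
Row 4 now contains 2, which forces (4,2) = 5.
Row 4 already has 5; hence (4,3) = 4.
4 is placed in row 4, so (4,5) = 3.
Cage b needs product 30, which forces (5,1) = 3.
Cage b needs product 30; hence (5,2) = 2.
Column 1 already has 3, which forces (1,1) = 4.
The 4 cells of cage d must have product 36, so (1,2) = 1.
The 4 cells of cage d must have product 36; hence (1,3) = 3.
Cage a has sum 11, leaving (2,1) = 2.
4 is placed in column 3, leaving (2,3) = 1.
The 3 cells of cage c must have product 12, leaving (2,4) = 4.
The 3 cells of cage a must have sum 11; hence (3,1) = 5.
2 is placed in column 2; hence (3,2) = 4.
Cage f needs product 40; hence (3,3) = 2.
4 is placed in row 3, which forces (3,5) = 1.
The 4 cells of cage f must have product 40, leaving (5,3) = 5.
Cage f needs product 40, which forces (5,4) = 1.
Column 5 already has 1; hence (5,5) = 4.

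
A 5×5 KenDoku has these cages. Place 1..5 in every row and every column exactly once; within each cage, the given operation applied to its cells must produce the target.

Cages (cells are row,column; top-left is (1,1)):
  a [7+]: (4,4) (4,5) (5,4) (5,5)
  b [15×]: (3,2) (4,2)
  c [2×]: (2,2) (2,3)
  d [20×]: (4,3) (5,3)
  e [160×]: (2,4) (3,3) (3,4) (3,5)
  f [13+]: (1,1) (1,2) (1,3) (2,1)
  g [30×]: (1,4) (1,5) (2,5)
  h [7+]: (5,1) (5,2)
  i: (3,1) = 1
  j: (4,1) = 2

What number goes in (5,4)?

Cage e has product 160, so (2,4) = 4.
Cage i is a single given cell, which forces (3,1) = 1.
Cage j is a single given cell, so (4,1) = 2.
In row 3, 3 can only go at (3,2), so (3,2) = 3.
Column 2 already has 3, so (4,2) = 5.
5 is placed in row 4, leaving (4,3) = 4.
4 is placed in column 3, so (5,3) = 5.
5 is placed in column 3; hence (3,3) = 2.
Cage e needs product 160, so (3,4) = 5.
Cage e has product 160, which forces (3,5) = 4.
Row 5 now contains 5, so (5,1) = 3.
The two cells of cage h must have sum 7; hence (5,2) = 4.
Cage f has sum 13, which forces (1,1) = 4.
The 4 cells of cage f must have sum 13, which forces (1,2) = 1.
Cage f has sum 13, leaving (1,3) = 3.
3 is placed in row 1; hence (1,4) = 2.
Row 1 now contains 2, which forces (1,5) = 5.
3 is placed in column 1, leaving (2,1) = 5.
The two cells of cage c must have product 2, which forces (2,2) = 2.
Column 3 already has 2; hence (2,3) = 1.
2 is placed in row 2; hence (2,5) = 3.
Column 5 now contains 3, leaving (4,5) = 1.
Column 4 already has 2; hence (5,4) = 1.
Column 5 already has 1, leaving (5,5) = 2.
Row 4 already has 1, which forces (4,4) = 3.
Filled in: 4 1 3 2 5 / 5 2 1 4 3 / 1 3 2 5 4 / 2 5 4 3 1 / 3 4 5 1 2.

1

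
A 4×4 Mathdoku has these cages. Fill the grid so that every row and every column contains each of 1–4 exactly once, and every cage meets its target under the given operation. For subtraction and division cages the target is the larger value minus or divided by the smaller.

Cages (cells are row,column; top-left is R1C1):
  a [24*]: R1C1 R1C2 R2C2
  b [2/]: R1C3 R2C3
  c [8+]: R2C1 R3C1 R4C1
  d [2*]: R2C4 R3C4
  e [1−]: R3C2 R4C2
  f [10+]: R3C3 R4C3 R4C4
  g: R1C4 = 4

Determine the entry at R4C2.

2

Cage g is given, leaving R1C4 = 4.
Column 4 already has 4, leaving R4C4 = 3.
The 3 cells of cage a must have product 24; hence R2C2 = 4.
Cage f has sum 10, leaving R3C3 = 3.
Cage f needs sum 10, which forces R4C3 = 4.
Cage c needs sum 8, so R2C1 = 3.
Cage c has sum 8, so R3C1 = 4.
Row 4 now contains 4, so R4C1 = 1.
Row 4 now contains 1; hence R4C2 = 2.
Column 1 now contains 3, leaving R1C1 = 2.
Column 2 now contains 2; hence R1C2 = 3.
Row 1 already has 2; hence R1C3 = 1.
Column 3 now contains 1, which forces R2C3 = 2.
Row 2 already has 2, which forces R2C4 = 1.
Column 2 now contains 2, leaving R3C2 = 1.
Column 4 already has 1, so R3C4 = 2.
Filled in: 2 3 1 4 / 3 4 2 1 / 4 1 3 2 / 1 2 4 3.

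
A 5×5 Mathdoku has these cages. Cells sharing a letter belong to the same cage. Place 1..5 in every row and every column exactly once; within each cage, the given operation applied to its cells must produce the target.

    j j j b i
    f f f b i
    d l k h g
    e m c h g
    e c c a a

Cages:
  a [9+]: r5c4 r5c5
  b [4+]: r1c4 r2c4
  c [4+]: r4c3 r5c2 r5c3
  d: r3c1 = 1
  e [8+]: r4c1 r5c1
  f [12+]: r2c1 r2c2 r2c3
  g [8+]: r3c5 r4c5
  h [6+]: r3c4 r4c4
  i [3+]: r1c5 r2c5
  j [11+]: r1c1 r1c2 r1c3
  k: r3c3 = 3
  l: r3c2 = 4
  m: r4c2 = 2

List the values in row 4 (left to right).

Cage d is a single given cell, leaving r3c1 = 1.
Cage l is given, leaving r3c2 = 4.
K is a freebie, which forces r3c3 = 3.
3 is placed in row 3, so r3c5 = 5.
M is a freebie, leaving r4c2 = 2.
The 3 cells of cage c must have sum 4; hence r4c3 = 1.
5 is placed in column 5, which forces r4c5 = 3.
Cage c needs sum 4, leaving r5c2 = 1.
Cage c needs sum 4, which forces r5c3 = 2.
5 is placed in column 5; hence r5c5 = 4.
Cage j has sum 11, leaving r1c1 = 2.
2 is placed in column 2, so r1c2 = 5.
The 3 cells of cage j must have sum 11; hence r1c3 = 4.
Row 1 now contains 2, leaving r1c5 = 1.
Column 2 now contains 5, which forces r2c2 = 3.
4 is placed in column 3, leaving r2c3 = 5.
Row 2 now contains 3; hence r2c4 = 1.
1 is placed in column 5, which forces r2c5 = 2.
5 is placed in row 3, so r3c4 = 2.
3 is placed in row 4, which forces r4c1 = 5.
The two cells of cage h must have sum 6, so r4c4 = 4.
Cage e needs two cells with sum 8, which forces r5c1 = 3.
Row 5 now contains 4, which forces r5c4 = 5.
1 is placed in row 1, so r1c4 = 3.
Row 2 already has 5, leaving r2c1 = 4.
Completed grid: 2 5 4 3 1 / 4 3 5 1 2 / 1 4 3 2 5 / 5 2 1 4 3 / 3 1 2 5 4.

5 2 1 4 3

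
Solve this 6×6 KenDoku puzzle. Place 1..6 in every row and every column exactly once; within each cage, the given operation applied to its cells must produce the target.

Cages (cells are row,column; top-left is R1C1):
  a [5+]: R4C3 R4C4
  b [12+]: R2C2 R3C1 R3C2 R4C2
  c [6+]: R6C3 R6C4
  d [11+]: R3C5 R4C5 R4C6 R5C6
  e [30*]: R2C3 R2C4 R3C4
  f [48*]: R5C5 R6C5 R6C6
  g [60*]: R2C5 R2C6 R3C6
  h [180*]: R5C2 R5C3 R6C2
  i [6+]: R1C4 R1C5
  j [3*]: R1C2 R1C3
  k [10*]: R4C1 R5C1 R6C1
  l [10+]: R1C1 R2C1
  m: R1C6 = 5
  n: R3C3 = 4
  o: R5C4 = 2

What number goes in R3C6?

6

M is a freebie; hence R1C6 = 5.
N is a freebie, leaving R3C3 = 4.
The 3 cells of cage h must have product 180, which forces R5C2 = 5.
Cage h needs product 180, leaving R5C3 = 6.
Cage o is given, leaving R5C4 = 2.
Row 5 already has 2, which forces R5C5 = 4.
Cage h needs product 180, so R6C2 = 6.
Cage i needs two cells with sum 6, which forces R1C4 = 4.
The two cells of cage i must have sum 6; hence R1C5 = 2.
Cage g needs product 60, leaving R2C5 = 5.
Column 4 already has 4, which forces R4C4 = 3.
Row 5 already has 2, leaving R5C1 = 1.
Row 5 now contains 1, which forces R5C6 = 3.
Cage f has product 48, which forces R6C5 = 3.
Cage f has product 48; hence R6C6 = 4.
Row 1 now contains 4, leaving R1C1 = 6.
Cage l's pair has sum 10, so R2C1 = 4.
Cage e needs product 30; hence R2C3 = 1.
Cage e needs product 30, which forces R2C4 = 6.
Row 2 already has 6; hence R2C6 = 2.
Cage e has product 30, which forces R3C4 = 5.
The 4 cells of cage d must have sum 11, so R3C5 = 1.
Column 6 now contains 2; hence R3C6 = 6.
The two cells of cage a must have sum 5; hence R4C3 = 2.
Cage d has sum 11, leaving R4C5 = 6.
The 4 cells of cage d must have sum 11, which forces R4C6 = 1.
Column 3 now contains 1; hence R6C3 = 5.
Column 4 now contains 5, so R6C4 = 1.
Cage j needs two cells with product 3, which forces R1C2 = 1.
Column 3 now contains 1; hence R1C3 = 3.
2 is placed in row 2, so R2C2 = 3.
5 is placed in row 3, which forces R3C1 = 3.
Cage b needs sum 12, so R3C2 = 2.
Row 4 now contains 2, which forces R4C1 = 5.
1 is placed in row 4, leaving R4C2 = 4.
5 is placed in row 6, so R6C1 = 2.
The full grid is 6 1 3 4 2 5 / 4 3 1 6 5 2 / 3 2 4 5 1 6 / 5 4 2 3 6 1 / 1 5 6 2 4 3 / 2 6 5 1 3 4.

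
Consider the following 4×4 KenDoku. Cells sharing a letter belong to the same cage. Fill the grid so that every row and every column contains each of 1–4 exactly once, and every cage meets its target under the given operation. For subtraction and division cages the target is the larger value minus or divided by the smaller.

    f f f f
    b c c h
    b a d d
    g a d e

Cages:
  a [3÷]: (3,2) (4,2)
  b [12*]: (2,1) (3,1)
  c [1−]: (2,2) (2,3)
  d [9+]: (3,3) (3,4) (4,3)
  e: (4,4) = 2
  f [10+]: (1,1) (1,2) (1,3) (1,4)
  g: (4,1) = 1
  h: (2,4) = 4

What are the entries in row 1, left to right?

2 4 3 1

Cage h is given, leaving (2,4) = 4.
G is a freebie; hence (4,1) = 1.
Row 4 now contains 1, leaving (4,2) = 3.
Cage e is given, leaving (4,4) = 2.
Row 2 now contains 4, leaving (2,1) = 3.
Cage b's pair has product 12, which forces (3,1) = 4.
3 is placed in column 2, which forces (3,2) = 1.
Cage d needs sum 9, leaving (3,3) = 2.
Column 4 already has 2, leaving (3,4) = 3.
2 is placed in row 4, so (4,3) = 4.
4 is placed in column 1; hence (1,1) = 2.
The 4 cells of cage f must have sum 10; hence (1,2) = 4.
The 4 cells of cage f must have sum 10, which forces (1,3) = 3.
Column 4 already has 3, leaving (1,4) = 1.
Column 2 already has 1, which forces (2,2) = 2.
Column 3 already has 2, so (2,3) = 1.
Filled in: 2 4 3 1 / 3 2 1 4 / 4 1 2 3 / 1 3 4 2.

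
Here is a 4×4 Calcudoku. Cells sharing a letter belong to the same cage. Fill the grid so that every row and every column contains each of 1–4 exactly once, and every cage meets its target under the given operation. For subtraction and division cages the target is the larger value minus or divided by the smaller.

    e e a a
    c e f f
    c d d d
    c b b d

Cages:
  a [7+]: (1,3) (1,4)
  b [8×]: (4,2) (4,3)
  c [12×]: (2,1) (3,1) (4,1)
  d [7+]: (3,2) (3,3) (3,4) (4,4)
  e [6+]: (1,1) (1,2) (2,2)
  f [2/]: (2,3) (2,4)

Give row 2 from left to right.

The 4 cells of cage d must have sum 7; hence (4,4) = 1.
In row 3, 4 can only go at (3,1), so (3,1) = 4.
The 3 cells of cage c must have product 12, so (2,1) = 1.
Column 1 already has 4, which forces (4,1) = 3.
3 is placed in column 1, leaving (1,1) = 2.
Cage e needs sum 6; hence (1,2) = 1.
Cage e needs sum 6; hence (2,2) = 3.
Column 2 now contains 3, so (3,2) = 2.
2 is placed in row 3, which forces (3,4) = 3.
Column 2 already has 2, leaving (4,2) = 4.
Row 4 already has 4; hence (4,3) = 2.
The two cells of cage a must have sum 7, so (1,3) = 3.
3 is placed in column 4, so (1,4) = 4.
Column 3 now contains 2; hence (2,3) = 4.
The two cells of cage f must have quotient 2, so (2,4) = 2.
Row 3 already has 3, leaving (3,3) = 1.
The full grid is 2 1 3 4 / 1 3 4 2 / 4 2 1 3 / 3 4 2 1.

1 3 4 2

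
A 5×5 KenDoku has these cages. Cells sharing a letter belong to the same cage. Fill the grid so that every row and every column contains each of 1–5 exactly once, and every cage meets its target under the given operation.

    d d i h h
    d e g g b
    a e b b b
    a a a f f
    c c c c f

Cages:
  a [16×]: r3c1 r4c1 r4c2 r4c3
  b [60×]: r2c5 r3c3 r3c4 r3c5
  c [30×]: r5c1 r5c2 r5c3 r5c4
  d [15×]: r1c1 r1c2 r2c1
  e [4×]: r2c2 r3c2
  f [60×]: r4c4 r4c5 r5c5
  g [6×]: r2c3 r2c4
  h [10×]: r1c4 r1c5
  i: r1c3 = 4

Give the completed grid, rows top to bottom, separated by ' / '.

Cage i is given; hence r1c3 = 4.
Cage a has product 16, so r3c1 = 2.
Row 5 needs a 4, and only r5c5 is open for it.
The 4 cells of cage b must have product 60, so r3c4 = 4.
Cage e needs two cells with product 4, leaving r2c2 = 4.
Row 3 already has 4; hence r3c2 = 1.
Column 2 already has 1, which forces r4c2 = 2.
2 is placed in row 4; hence r4c3 = 1.
The 4 cells of cage b must have product 60, so r2c5 = 1.
1 is placed in row 4, so r4c1 = 4.
Cage d has product 15; hence r1c1 = 1.
The 4 cells of cage c must have product 30, which forces r5c3 = 2.
Cage c needs product 30; hence r5c4 = 1.
Column 3 already has 2; hence r2c3 = 3.
Cage g's pair has product 6, leaving r2c4 = 2.
3 is placed in column 3, which forces r3c3 = 5.
5 is placed in row 3, which forces r3c5 = 3.
Column 5 now contains 3; hence r4c5 = 5.
Cage d needs product 15, so r1c2 = 3.
Column 4 now contains 2, leaving r1c4 = 5.
Column 5 already has 5, so r1c5 = 2.
Row 2 already has 3, leaving r2c1 = 5.
Row 4 now contains 5, leaving r4c4 = 3.
5 is placed in column 1, so r5c1 = 3.
Column 2 now contains 3, leaving r5c2 = 5.

1 3 4 5 2 / 5 4 3 2 1 / 2 1 5 4 3 / 4 2 1 3 5 / 3 5 2 1 4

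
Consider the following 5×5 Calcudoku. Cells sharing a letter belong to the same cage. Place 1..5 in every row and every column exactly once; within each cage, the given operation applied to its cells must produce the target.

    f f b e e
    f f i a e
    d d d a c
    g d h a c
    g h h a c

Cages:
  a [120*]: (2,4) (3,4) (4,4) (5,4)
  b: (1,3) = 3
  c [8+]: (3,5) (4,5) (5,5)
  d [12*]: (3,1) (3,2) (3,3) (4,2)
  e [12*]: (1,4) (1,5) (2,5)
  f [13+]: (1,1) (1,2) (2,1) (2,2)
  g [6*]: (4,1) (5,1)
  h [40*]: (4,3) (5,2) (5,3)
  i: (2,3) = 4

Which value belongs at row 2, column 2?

Cage b is given, leaving (1,3) = 3.
Cage i is given, so (2,3) = 4.
Cage e has product 12; hence (2,5) = 3.
Cage h needs product 40, which forces (5,2) = 4.
The only place for 4 in row 4 is (4,4).
Column 4 now contains 4, which forces (1,4) = 1.
The 3 cells of cage e must have product 12, which forces (1,5) = 4.
In row 2, 2 can only go at (2,4), so (2,4) = 2.
Row 3 needs a 4, and only (3,1) is open for it.
The 4 cells of cage d must have product 12, which forces (3,2) = 3.
Cage d has product 12, leaving (3,3) = 1.
3 is placed in row 3, which forces (3,4) = 5.
5 is placed in row 3; hence (3,5) = 2.
Cage d needs product 12, which forces (4,2) = 1.
Row 4 already has 1, leaving (4,5) = 5.
Column 4 already has 5, so (5,4) = 3.
5 is placed in column 5, so (5,5) = 1.
The 4 cells of cage f must have sum 13, so (1,1) = 5.
The 4 cells of cage f must have sum 13, so (1,2) = 2.
Cage f has sum 13, so (2,1) = 1.
1 is placed in column 2, which forces (2,2) = 5.
Cage g's pair has product 6, which forces (4,1) = 3.
5 is placed in row 4; hence (4,3) = 2.
Row 5 already has 3; hence (5,1) = 2.
The 3 cells of cage h must have product 40, which forces (5,3) = 5.
The full grid is 5 2 3 1 4 / 1 5 4 2 3 / 4 3 1 5 2 / 3 1 2 4 5 / 2 4 5 3 1.

5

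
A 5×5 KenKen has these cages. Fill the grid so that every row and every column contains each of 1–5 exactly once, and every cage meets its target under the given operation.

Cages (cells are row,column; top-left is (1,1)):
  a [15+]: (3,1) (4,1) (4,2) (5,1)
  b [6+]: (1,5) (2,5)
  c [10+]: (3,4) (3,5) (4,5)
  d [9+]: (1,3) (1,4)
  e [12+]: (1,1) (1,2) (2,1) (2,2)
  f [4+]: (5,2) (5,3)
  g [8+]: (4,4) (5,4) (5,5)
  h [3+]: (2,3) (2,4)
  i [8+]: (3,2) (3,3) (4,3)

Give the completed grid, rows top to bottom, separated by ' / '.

2 3 4 5 1 / 3 4 2 1 5 / 1 2 5 3 4 / 4 5 1 2 3 / 5 1 3 4 2

The only place for 3 in column 4 is (3,4).
The only place for 1 in column 5 is (1,5).
Cage b's pair has sum 6; hence (2,5) = 5.
Column 5 now contains 5, leaving (5,5) = 2.
2 is placed in column 5; hence (3,5) = 4.
2 is placed in column 5, leaving (4,5) = 3.
Column 3 needs a 3, and only (5,3) is open for it.
3 is placed in row 5, which forces (5,2) = 1.
Column 3 needs a 4, and only (1,3) is open for it.
4 is placed in row 1, leaving (1,4) = 5.
Column 4 already has 5, leaving (5,4) = 4.
Cage a has sum 15, so (3,1) = 1.
The 4 cells of cage a must have sum 15, so (4,1) = 4.
Cage a has sum 15, which forces (4,2) = 5.
The 3 cells of cage g must have sum 8, so (4,4) = 2.
Row 5 now contains 4, which forces (5,1) = 5.
Cage e has sum 12, leaving (1,1) = 2.
Cage e has sum 12, leaving (1,2) = 3.
4 is placed in column 1, which forces (2,1) = 3.
Cage e has sum 12, leaving (2,2) = 4.
Cage h's pair has sum 3, leaving (2,3) = 2.
2 is placed in column 4, so (2,4) = 1.
Column 2 now contains 5, leaving (3,2) = 2.
Cage i needs sum 8, which forces (3,3) = 5.
Row 4 already has 2, leaving (4,3) = 1.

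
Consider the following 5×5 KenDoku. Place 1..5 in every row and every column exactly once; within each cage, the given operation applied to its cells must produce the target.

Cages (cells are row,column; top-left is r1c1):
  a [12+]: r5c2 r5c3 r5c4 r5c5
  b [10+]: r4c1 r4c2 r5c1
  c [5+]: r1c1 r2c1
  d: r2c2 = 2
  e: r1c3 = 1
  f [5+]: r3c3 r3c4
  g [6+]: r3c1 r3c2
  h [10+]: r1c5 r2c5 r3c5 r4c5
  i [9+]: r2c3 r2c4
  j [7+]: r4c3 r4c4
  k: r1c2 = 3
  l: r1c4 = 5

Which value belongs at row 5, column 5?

5

Cage k is given, which forces r1c2 = 3.
Cage e is given, leaving r1c3 = 1.
Cage l is a single given cell, leaving r1c4 = 5.
D is a freebie, leaving r2c2 = 2.
Column 4 already has 5, which forces r2c4 = 4.
4 is placed in row 2, so r2c3 = 5.
Column 3 now contains 5, which forces r4c3 = 4.
Column 3 now contains 4, which forces r5c3 = 2.
Row 5 already has 2; hence r5c4 = 1.
Column 3 now contains 2, so r3c3 = 3.
Cage f needs two cells with sum 5; hence r3c4 = 2.
Cage j's pair has sum 7, leaving r4c4 = 3.
Cage h needs sum 10, which forces r2c5 = 3.
Cage c needs two cells with sum 5, leaving r1c1 = 4.
4 is placed in row 1, so r1c5 = 2.
3 is placed in row 2, so r2c1 = 1.
Column 1 now contains 1, so r3c1 = 5.
5 is placed in row 3, leaving r3c2 = 1.
Row 3 now contains 1, leaving r3c5 = 4.
Column 1 now contains 5, leaving r4c1 = 2.
Column 2 already has 1; hence r4c2 = 5.
Column 5 already has 2, leaving r4c5 = 1.
4 is placed in column 1, so r5c1 = 3.
Column 2 now contains 5, which forces r5c2 = 4.
Column 5 already has 4, so r5c5 = 5.
The full grid is 4 3 1 5 2 / 1 2 5 4 3 / 5 1 3 2 4 / 2 5 4 3 1 / 3 4 2 1 5.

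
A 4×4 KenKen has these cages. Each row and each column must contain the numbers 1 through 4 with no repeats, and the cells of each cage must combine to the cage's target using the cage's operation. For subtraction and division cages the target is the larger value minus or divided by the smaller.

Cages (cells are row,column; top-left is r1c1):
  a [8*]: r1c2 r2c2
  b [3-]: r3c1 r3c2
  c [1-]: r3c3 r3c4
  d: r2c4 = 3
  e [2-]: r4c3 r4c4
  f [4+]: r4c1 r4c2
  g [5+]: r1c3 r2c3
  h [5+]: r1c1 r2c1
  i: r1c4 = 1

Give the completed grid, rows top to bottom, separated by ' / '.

3 2 4 1 / 2 4 1 3 / 4 1 3 2 / 1 3 2 4

Cage i is a single given cell, leaving r1c4 = 1.
Cage d is a single given cell; hence r2c4 = 3.
In row 1, 2 can only go at r1c2, so r1c2 = 2.
2 is placed in column 2, so r2c2 = 4.
4 is placed in column 2, so r3c2 = 1.
Row 3 now contains 1; hence r3c3 = 3.
Column 2 already has 1, leaving r4c2 = 3.
Column 3 now contains 3, which forces r1c3 = 4.
Cage g needs two cells with sum 5, so r2c3 = 1.
Row 3 now contains 1, which forces r3c1 = 4.
Row 3 already has 4, so r3c4 = 2.
3 is placed in row 4, so r4c1 = 1.
Column 3 already has 4; hence r4c3 = 2.
Column 4 already has 2, so r4c4 = 4.
Row 1 now contains 4, leaving r1c1 = 3.
1 is placed in row 2, which forces r2c1 = 2.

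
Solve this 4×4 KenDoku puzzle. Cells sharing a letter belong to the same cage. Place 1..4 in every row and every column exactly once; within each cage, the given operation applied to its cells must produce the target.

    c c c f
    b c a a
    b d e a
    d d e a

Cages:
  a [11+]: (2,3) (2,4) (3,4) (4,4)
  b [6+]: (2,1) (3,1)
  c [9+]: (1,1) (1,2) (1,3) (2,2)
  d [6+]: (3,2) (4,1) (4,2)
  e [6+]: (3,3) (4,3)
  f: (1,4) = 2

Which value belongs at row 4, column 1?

F is a freebie, leaving (1,4) = 2.
Cage c needs sum 9, which forces (2,2) = 1.
The 4 cells of cage a must have sum 11, leaving (2,3) = 3.
Row 2 already has 1, which forces (2,4) = 4.
Row 2 already has 4, which forces (2,1) = 2.
The two cells of cage b must have sum 6, so (3,1) = 4.
4 is placed in row 3; hence (3,3) = 2.
Cage d has sum 6; hence (4,1) = 1.
2 is placed in column 3, so (4,3) = 4.
Row 4 already has 1, which forces (4,4) = 3.
1 is placed in column 1, which forces (1,1) = 3.
The 4 cells of cage c must have sum 9; hence (1,2) = 4.
4 is placed in column 3, leaving (1,3) = 1.
Row 3 already has 2; hence (3,2) = 3.
3 is placed in column 4, leaving (3,4) = 1.
Row 4 already has 3, which forces (4,2) = 2.
Completed grid: 3 4 1 2 / 2 1 3 4 / 4 3 2 1 / 1 2 4 3.

1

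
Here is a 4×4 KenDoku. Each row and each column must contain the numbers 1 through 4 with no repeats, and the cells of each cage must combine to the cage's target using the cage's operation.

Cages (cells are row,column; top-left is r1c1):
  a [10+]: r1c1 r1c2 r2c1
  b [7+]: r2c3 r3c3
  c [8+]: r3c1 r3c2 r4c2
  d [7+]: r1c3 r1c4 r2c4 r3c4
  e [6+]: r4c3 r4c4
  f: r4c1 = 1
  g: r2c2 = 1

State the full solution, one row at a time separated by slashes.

2 4 1 3 / 4 1 3 2 / 3 2 4 1 / 1 3 2 4

The 4 cells of cage d must have sum 7; hence r1c3 = 1.
Cage g is a single given cell, leaving r2c2 = 1.
F is a freebie, which forces r4c1 = 1.
Cage d has sum 7, so r3c4 = 1.
Row 2 needs a 2, and only r2c4 is open for it.
Column 4 already has 2, which forces r1c4 = 3.
Cage e needs two cells with sum 6, leaving r4c3 = 2.
Column 4 already has 2, which forces r4c4 = 4.
The 3 cells of cage a must have sum 10; hence r1c1 = 2.
3 is placed in row 1, which forces r1c2 = 4.
Cage a needs sum 10; hence r2c1 = 4.
Row 2 now contains 4; hence r2c3 = 3.
Cage c needs sum 8; hence r3c1 = 3.
The 3 cells of cage c must have sum 8, which forces r3c2 = 2.
Column 3 already has 3, so r3c3 = 4.
2 is placed in row 4; hence r4c2 = 3.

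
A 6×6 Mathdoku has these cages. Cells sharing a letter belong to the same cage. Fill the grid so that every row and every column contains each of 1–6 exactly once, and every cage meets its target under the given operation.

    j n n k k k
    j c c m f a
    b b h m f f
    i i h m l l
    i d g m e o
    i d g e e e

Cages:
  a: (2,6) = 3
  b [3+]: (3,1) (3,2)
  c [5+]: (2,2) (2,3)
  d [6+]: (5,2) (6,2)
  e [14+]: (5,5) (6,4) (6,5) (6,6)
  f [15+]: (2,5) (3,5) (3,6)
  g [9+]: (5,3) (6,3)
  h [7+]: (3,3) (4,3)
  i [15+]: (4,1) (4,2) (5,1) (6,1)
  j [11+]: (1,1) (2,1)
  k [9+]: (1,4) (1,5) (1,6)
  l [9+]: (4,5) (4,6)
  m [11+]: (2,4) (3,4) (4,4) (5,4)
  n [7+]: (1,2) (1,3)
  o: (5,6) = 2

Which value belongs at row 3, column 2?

2

Cage a is given; hence (2,6) = 3.
Cage o is a single given cell, so (5,6) = 2.
In row 2, 2 can only go at (2,4), so (2,4) = 2.
The only place for 4 in column 4 is (6,4).
In column 4, 6 can only go at (1,4), so (1,4) = 6.
Row 1 now contains 6, leaving (1,1) = 5.
Cage k needs sum 9; hence (1,5) = 2.
Cage k needs sum 9, which forces (1,6) = 1.
Cage j's pair has sum 11; hence (2,1) = 6.
The 4 cells of cage i must have sum 15, leaving (4,2) = 6.
The only place for 5 in row 2 is (2,5).
Column 5 now contains 5, which forces (4,5) = 4.
Cage l's pair has sum 9, leaving (4,6) = 5.
Column 6 already has 5, so (6,6) = 6.
Column 5 already has 4, which forces (3,5) = 6.
Column 6 already has 6, so (3,6) = 4.
The 4 cells of cage i must have sum 15, so (5,1) = 4.
Row 5 already has 4, leaving (5,3) = 6.
4 is placed in row 3, so (3,3) = 5.
The two cells of cage h must have sum 7, so (4,3) = 2.
Cage g needs two cells with sum 9, leaving (6,3) = 3.
Row 6 now contains 3; hence (6,5) = 1.
The two cells of cage n must have sum 7, leaving (1,2) = 3.
3 is placed in column 3, so (1,3) = 4.
Column 3 already has 4, which forces (2,3) = 1.
Row 4 already has 2, so (4,1) = 3.
Row 4 already has 3, leaving (4,4) = 1.
The two cells of cage d must have sum 6, which forces (5,2) = 1.
The 4 cells of cage m must have sum 11, so (5,4) = 5.
1 is placed in column 5; hence (5,5) = 3.
Row 6 now contains 3; hence (6,1) = 2.
1 is placed in row 6, so (6,2) = 5.
Row 2 already has 1, which forces (2,2) = 4.
2 is placed in column 1; hence (3,1) = 1.
Column 2 already has 1, leaving (3,2) = 2.
1 is placed in column 4, which forces (3,4) = 3.
Filled in: 5 3 4 6 2 1 / 6 4 1 2 5 3 / 1 2 5 3 6 4 / 3 6 2 1 4 5 / 4 1 6 5 3 2 / 2 5 3 4 1 6.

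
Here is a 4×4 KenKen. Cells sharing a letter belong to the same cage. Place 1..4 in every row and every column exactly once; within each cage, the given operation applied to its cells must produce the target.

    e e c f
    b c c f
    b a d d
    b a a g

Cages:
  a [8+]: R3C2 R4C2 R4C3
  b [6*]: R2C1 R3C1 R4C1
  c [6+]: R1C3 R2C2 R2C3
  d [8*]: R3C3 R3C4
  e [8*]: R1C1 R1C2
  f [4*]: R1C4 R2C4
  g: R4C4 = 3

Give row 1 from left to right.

4 2 3 1

Cage g is a single given cell, which forces R4C4 = 3.
Row 1 needs a 3, and only R1C3 is open for it.
Row 1 needs a 1, and only R1C4 is open for it.
Column 4 already has 1, which forces R2C4 = 4.
Column 4 already has 4; hence R3C4 = 2.
Row 3 now contains 2, leaving R3C2 = 3.
Row 3 now contains 2, so R3C3 = 4.
4 is placed in column 3, which forces R4C3 = 1.
Cage b has product 6, leaving R2C1 = 3.
Cage c has sum 6; hence R2C2 = 1.
Column 3 now contains 1, so R2C3 = 2.
3 is placed in row 3, which forces R3C1 = 1.
1 is placed in row 4; hence R4C1 = 2.
1 is placed in row 4, leaving R4C2 = 4.
Column 1 now contains 2, which forces R1C1 = 4.
Column 2 now contains 4, so R1C2 = 2.
Completed grid: 4 2 3 1 / 3 1 2 4 / 1 3 4 2 / 2 4 1 3.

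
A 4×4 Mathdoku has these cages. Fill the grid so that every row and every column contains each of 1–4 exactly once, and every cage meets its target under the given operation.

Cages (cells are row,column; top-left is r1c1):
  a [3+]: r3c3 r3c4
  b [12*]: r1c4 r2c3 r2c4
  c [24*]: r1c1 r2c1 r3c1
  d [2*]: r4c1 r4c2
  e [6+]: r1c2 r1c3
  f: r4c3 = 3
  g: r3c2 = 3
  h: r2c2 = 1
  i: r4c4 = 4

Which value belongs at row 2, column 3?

Cage h is a single given cell, which forces r2c2 = 1.
Cage g is a single given cell, so r3c2 = 3.
1 is placed in column 2, so r4c2 = 2.
Cage f is given; hence r4c3 = 3.
Cage i is given, leaving r4c4 = 4.
Column 2 already has 2, so r1c2 = 4.
Cage e needs two cells with sum 6, leaving r1c3 = 2.
2 is placed in row 1, leaving r1c4 = 1.
Column 3 already has 2, leaving r2c3 = 4.
Column 4 already has 4; hence r2c4 = 3.
Column 3 already has 2; hence r3c3 = 1.
Column 4 now contains 1, which forces r3c4 = 2.
2 is placed in row 4, leaving r4c1 = 1.
2 is placed in row 1, which forces r1c1 = 3.
Row 2 now contains 3, leaving r2c1 = 2.
Row 3 already has 2, leaving r3c1 = 4.
Completed grid: 3 4 2 1 / 2 1 4 3 / 4 3 1 2 / 1 2 3 4.

4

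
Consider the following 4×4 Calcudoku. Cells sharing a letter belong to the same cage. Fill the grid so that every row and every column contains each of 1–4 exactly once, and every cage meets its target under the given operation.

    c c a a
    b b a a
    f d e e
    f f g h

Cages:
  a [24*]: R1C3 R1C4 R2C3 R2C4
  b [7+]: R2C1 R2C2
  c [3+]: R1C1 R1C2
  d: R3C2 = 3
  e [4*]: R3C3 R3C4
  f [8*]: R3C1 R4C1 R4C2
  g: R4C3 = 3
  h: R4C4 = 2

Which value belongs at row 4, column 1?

4

Cage d is a single given cell; hence R3C2 = 3.
Cage g is a single given cell, leaving R4C3 = 3.
Cage h is a single given cell, which forces R4C4 = 2.
Cage b's pair has sum 7, so R2C1 = 3.
Column 2 already has 3, leaving R2C2 = 4.
Row 2 already has 4, which forces R2C4 = 1.
Cage f needs product 8, so R3C1 = 2.
Column 4 now contains 1, which forces R3C4 = 4.
Column 2 now contains 4, leaving R4C2 = 1.
Column 1 now contains 2, so R1C1 = 1.
1 is placed in column 2; hence R1C2 = 2.
The 4 cells of cage a must have product 24, so R1C3 = 4.
4 is placed in column 4, which forces R1C4 = 3.
Row 2 already has 1, so R2C3 = 2.
4 is placed in row 3, which forces R3C3 = 1.
Row 4 now contains 1, which forces R4C1 = 4.
Completed grid: 1 2 4 3 / 3 4 2 1 / 2 3 1 4 / 4 1 3 2.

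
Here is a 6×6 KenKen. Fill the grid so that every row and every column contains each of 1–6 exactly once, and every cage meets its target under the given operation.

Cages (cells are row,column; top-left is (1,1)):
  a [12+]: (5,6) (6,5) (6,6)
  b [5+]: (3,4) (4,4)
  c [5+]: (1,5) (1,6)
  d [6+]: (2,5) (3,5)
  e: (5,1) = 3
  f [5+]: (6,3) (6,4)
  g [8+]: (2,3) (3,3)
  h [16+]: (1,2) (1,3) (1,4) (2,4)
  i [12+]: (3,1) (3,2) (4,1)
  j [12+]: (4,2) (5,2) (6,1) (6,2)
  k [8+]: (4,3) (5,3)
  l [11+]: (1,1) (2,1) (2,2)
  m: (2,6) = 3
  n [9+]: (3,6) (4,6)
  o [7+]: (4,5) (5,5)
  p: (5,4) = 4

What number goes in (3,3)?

M is a freebie, which forces (2,6) = 3.
Cage e is given, which forces (5,1) = 3.
P is a freebie, which forces (5,4) = 4.
Column 3 needs a 1, and only (1,3) is open for it.
The two cells of cage c must have sum 5; hence (1,5) = 3.
Cage c's pair has sum 5, leaving (1,6) = 2.
The 4 cells of cage h must have sum 16; hence (1,2) = 4.
The only place for 4 in column 3 is (6,3).
The two cells of cage f must have sum 5, so (6,4) = 1.
Cage a has sum 12; hence (5,6) = 1.
Row 6 needs a 2, and only (6,1) is open for it.
The only place for 3 in row 6 is (6,2).
The only place for 6 in column 6 is (6,6).
Row 6 already has 6, which forces (6,5) = 5.
Cage o needs two cells with sum 7, which forces (4,5) = 1.
Cage o's pair has sum 7, so (5,5) = 6.
In column 2, 6 can only go at (3,2), so (3,2) = 6.
Cage i has sum 12, leaving (3,1) = 1.
Cage i has sum 12, which forces (4,1) = 5.
5 is placed in row 4; hence (4,2) = 2.
Row 4 already has 2; hence (4,4) = 3.
5 is placed in row 4, which forces (4,6) = 4.
Column 2 now contains 2; hence (5,2) = 5.
5 is placed in row 5, so (5,3) = 2.
Column 1 now contains 5; hence (1,1) = 6.
Row 1 already has 6, so (1,4) = 5.
Column 1 already has 1, which forces (2,1) = 4.
Column 2 already has 5; hence (2,2) = 1.
The two cells of cage g must have sum 8; hence (2,3) = 5.
Column 4 now contains 5, leaving (2,4) = 6.
4 is placed in row 2, so (2,5) = 2.
Column 3 now contains 2, which forces (3,3) = 3.
3 is placed in column 4; hence (3,4) = 2.
Column 5 already has 2, so (3,5) = 4.
4 is placed in column 6, which forces (3,6) = 5.
Row 4 now contains 3, so (4,3) = 6.
Completed grid: 6 4 1 5 3 2 / 4 1 5 6 2 3 / 1 6 3 2 4 5 / 5 2 6 3 1 4 / 3 5 2 4 6 1 / 2 3 4 1 5 6.

3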